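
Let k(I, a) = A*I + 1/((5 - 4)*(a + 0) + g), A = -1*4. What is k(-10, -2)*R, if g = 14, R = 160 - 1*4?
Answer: 6253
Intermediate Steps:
R = 156 (R = 160 - 4 = 156)
A = -4
k(I, a) = 1/(14 + a) - 4*I (k(I, a) = -4*I + 1/((5 - 4)*(a + 0) + 14) = -4*I + 1/(1*a + 14) = -4*I + 1/(a + 14) = -4*I + 1/(14 + a) = 1/(14 + a) - 4*I)
k(-10, -2)*R = ((1 - 56*(-10) - 4*(-10)*(-2))/(14 - 2))*156 = ((1 + 560 - 80)/12)*156 = ((1/12)*481)*156 = (481/12)*156 = 6253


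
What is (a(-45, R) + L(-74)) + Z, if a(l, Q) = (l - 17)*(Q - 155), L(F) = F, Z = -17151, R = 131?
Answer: -15737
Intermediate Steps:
a(l, Q) = (-155 + Q)*(-17 + l) (a(l, Q) = (-17 + l)*(-155 + Q) = (-155 + Q)*(-17 + l))
(a(-45, R) + L(-74)) + Z = ((2635 - 155*(-45) - 17*131 + 131*(-45)) - 74) - 17151 = ((2635 + 6975 - 2227 - 5895) - 74) - 17151 = (1488 - 74) - 17151 = 1414 - 17151 = -15737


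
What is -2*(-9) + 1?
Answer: 19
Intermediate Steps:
-2*(-9) + 1 = 18 + 1 = 19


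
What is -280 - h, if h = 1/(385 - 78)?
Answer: -85961/307 ≈ -280.00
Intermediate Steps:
h = 1/307 ≈ 0.0032573
-280 - h = -280 - 1*1/307 = -280 - 1/307 = -85961/307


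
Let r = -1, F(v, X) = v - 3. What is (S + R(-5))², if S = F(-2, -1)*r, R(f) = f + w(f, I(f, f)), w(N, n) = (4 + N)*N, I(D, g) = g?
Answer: 25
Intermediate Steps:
F(v, X) = -3 + v
w(N, n) = N*(4 + N)
R(f) = f + f*(4 + f)
S = 5 (S = (-3 - 2)*(-1) = -5*(-1) = 5)
(S + R(-5))² = (5 - 5*(5 - 5))² = (5 - 5*0)² = (5 + 0)² = 5² = 25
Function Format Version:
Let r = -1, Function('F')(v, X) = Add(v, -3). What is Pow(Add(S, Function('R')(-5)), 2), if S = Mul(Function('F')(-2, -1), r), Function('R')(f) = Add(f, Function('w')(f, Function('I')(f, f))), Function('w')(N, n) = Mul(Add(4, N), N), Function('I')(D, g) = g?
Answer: 25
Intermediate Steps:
Function('F')(v, X) = Add(-3, v)
Function('w')(N, n) = Mul(N, Add(4, N))
Function('R')(f) = Add(f, Mul(f, Add(4, f)))
S = 5 (S = Mul(Add(-3, -2), -1) = Mul(-5, -1) = 5)
Pow(Add(S, Function('R')(-5)), 2) = Pow(Add(5, Mul(-5, Add(5, -5))), 2) = Pow(Add(5, Mul(-5, 0)), 2) = Pow(Add(5, 0), 2) = Pow(5, 2) = 25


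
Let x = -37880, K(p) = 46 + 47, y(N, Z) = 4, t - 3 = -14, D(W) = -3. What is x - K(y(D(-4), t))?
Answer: -37973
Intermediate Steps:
t = -11 (t = 3 - 14 = -11)
K(p) = 93
x - K(y(D(-4), t)) = -37880 - 1*93 = -37880 - 93 = -37973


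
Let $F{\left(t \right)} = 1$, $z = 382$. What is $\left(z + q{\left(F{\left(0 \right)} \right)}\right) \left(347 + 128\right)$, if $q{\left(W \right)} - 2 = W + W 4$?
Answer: $184775$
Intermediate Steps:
$q{\left(W \right)} = 2 + 5 W$ ($q{\left(W \right)} = 2 + \left(W + W 4\right) = 2 + \left(W + 4 W\right) = 2 + 5 W$)
$\left(z + q{\left(F{\left(0 \right)} \right)}\right) \left(347 + 128\right) = \left(382 + \left(2 + 5 \cdot 1\right)\right) \left(347 + 128\right) = \left(382 + \left(2 + 5\right)\right) 475 = \left(382 + 7\right) 475 = 389 \cdot 475 = 184775$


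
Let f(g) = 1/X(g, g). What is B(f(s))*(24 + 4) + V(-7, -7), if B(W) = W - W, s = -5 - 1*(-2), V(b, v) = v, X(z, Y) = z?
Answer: -7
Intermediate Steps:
s = -3 (s = -5 + 2 = -3)
f(g) = 1/g
B(W) = 0
B(f(s))*(24 + 4) + V(-7, -7) = 0*(24 + 4) - 7 = 0*28 - 7 = 0 - 7 = -7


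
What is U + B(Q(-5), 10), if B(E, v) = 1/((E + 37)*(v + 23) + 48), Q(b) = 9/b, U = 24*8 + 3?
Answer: 1179365/6048 ≈ 195.00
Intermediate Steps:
U = 195 (U = 192 + 3 = 195)
B(E, v) = 1/(48 + (23 + v)*(37 + E)) (B(E, v) = 1/((37 + E)*(23 + v) + 48) = 1/((23 + v)*(37 + E) + 48) = 1/(48 + (23 + v)*(37 + E)))
U + B(Q(-5), 10) = 195 + 1/(899 + 23*(9/(-5)) + 37*10 + (9/(-5))*10) = 195 + 1/(899 + 23*(9*(-⅕)) + 370 + (9*(-⅕))*10) = 195 + 1/(899 + 23*(-9/5) + 370 - 9/5*10) = 195 + 1/(899 - 207/5 + 370 - 18) = 195 + 1/(6048/5) = 195 + 5/6048 = 1179365/6048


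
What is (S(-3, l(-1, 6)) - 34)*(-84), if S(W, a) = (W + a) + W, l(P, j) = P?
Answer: 3444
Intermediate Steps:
S(W, a) = a + 2*W
(S(-3, l(-1, 6)) - 34)*(-84) = ((-1 + 2*(-3)) - 34)*(-84) = ((-1 - 6) - 34)*(-84) = (-7 - 34)*(-84) = -41*(-84) = 3444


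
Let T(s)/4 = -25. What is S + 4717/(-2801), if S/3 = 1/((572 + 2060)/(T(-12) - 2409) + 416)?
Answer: -4889842177/2916154712 ≈ -1.6768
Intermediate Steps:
T(s) = -100 (T(s) = 4*(-25) = -100)
S = 7527/1041112 (S = 3/((572 + 2060)/(-100 - 2409) + 416) = 3/(2632/(-2509) + 416) = 3/(2632*(-1/2509) + 416) = 3/(-2632/2509 + 416) = 3/(1041112/2509) = 3*(2509/1041112) = 7527/1041112 ≈ 0.0072298)
S + 4717/(-2801) = 7527/1041112 + 4717/(-2801) = 7527/1041112 + 4717*(-1/2801) = 7527/1041112 - 4717/2801 = -4889842177/2916154712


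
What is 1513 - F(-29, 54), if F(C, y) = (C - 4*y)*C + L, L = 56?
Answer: -5648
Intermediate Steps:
F(C, y) = 56 + C*(C - 4*y) (F(C, y) = (C - 4*y)*C + 56 = C*(C - 4*y) + 56 = 56 + C*(C - 4*y))
1513 - F(-29, 54) = 1513 - (56 + (-29)² - 4*(-29)*54) = 1513 - (56 + 841 + 6264) = 1513 - 1*7161 = 1513 - 7161 = -5648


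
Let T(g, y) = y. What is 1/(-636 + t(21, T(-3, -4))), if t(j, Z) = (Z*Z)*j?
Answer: -1/300 ≈ -0.0033333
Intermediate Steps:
t(j, Z) = j*Z² (t(j, Z) = Z²*j = j*Z²)
1/(-636 + t(21, T(-3, -4))) = 1/(-636 + 21*(-4)²) = 1/(-636 + 21*16) = 1/(-636 + 336) = 1/(-300) = -1/300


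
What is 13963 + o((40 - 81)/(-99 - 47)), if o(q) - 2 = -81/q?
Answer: 560739/41 ≈ 13677.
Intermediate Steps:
o(q) = 2 - 81/q
13963 + o((40 - 81)/(-99 - 47)) = 13963 + (2 - 81*(-99 - 47)/(40 - 81)) = 13963 + (2 - 81/((-41/(-146)))) = 13963 + (2 - 81/((-41*(-1/146)))) = 13963 + (2 - 81/41/146) = 13963 + (2 - 81*146/41) = 13963 + (2 - 11826/41) = 13963 - 11744/41 = 560739/41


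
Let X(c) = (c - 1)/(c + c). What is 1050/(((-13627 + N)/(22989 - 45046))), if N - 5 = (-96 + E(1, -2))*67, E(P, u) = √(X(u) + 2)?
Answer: 371558105520/321720457 + 620683980*√11/321720457 ≈ 1161.3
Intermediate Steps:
X(c) = (-1 + c)/(2*c) (X(c) = (-1 + c)/((2*c)) = (-1 + c)*(1/(2*c)) = (-1 + c)/(2*c))
E(P, u) = √(2 + (-1 + u)/(2*u)) (E(P, u) = √((-1 + u)/(2*u) + 2) = √(2 + (-1 + u)/(2*u)))
N = -6427 + 67*√11/2 (N = 5 + (-96 + √(10 - 2/(-2))/2)*67 = 5 + (-96 + √(10 - 2*(-½))/2)*67 = 5 + (-96 + √(10 + 1)/2)*67 = 5 + (-96 + √11/2)*67 = 5 + (-6432 + 67*√11/2) = -6427 + 67*√11/2 ≈ -6315.9)
1050/(((-13627 + N)/(22989 - 45046))) = 1050/(((-13627 + (-6427 + 67*√11/2))/(22989 - 45046))) = 1050/(((-20054 + 67*√11/2)/(-22057))) = 1050/(((-20054 + 67*√11/2)*(-1/22057))) = 1050/(20054/22057 - 67*√11/44114)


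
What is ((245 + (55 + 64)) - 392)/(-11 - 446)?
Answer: 28/457 ≈ 0.061269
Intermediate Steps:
((245 + (55 + 64)) - 392)/(-11 - 446) = ((245 + 119) - 392)/(-457) = (364 - 392)*(-1/457) = -28*(-1/457) = 28/457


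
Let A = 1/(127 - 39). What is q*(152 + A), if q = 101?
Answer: 1351077/88 ≈ 15353.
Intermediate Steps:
A = 1/88 ≈ 0.011364
q*(152 + A) = 101*(152 + 1/88) = 101*(13377/88) = 1351077/88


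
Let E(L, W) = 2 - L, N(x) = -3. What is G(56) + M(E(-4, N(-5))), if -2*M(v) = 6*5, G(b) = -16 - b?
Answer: -87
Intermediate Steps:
M(v) = -15 (M(v) = -3*5 = -1/2*30 = -15)
G(56) + M(E(-4, N(-5))) = (-16 - 1*56) - 15 = (-16 - 56) - 15 = -72 - 15 = -87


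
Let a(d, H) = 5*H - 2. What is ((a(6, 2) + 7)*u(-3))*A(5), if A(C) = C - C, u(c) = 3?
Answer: 0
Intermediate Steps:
A(C) = 0
a(d, H) = -2 + 5*H
((a(6, 2) + 7)*u(-3))*A(5) = (((-2 + 5*2) + 7)*3)*0 = (((-2 + 10) + 7)*3)*0 = ((8 + 7)*3)*0 = (15*3)*0 = 45*0 = 0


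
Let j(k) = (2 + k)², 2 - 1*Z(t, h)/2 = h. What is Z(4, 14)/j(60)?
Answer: -6/961 ≈ -0.0062435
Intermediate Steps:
Z(t, h) = 4 - 2*h
Z(4, 14)/j(60) = (4 - 2*14)/((2 + 60)²) = (4 - 28)/(62²) = -24/3844 = -24*1/3844 = -6/961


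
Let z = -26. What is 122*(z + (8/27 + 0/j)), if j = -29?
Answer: -84668/27 ≈ -3135.9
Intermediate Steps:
122*(z + (8/27 + 0/j)) = 122*(-26 + (8/27 + 0/(-29))) = 122*(-26 + (8*(1/27) + 0*(-1/29))) = 122*(-26 + (8/27 + 0)) = 122*(-26 + 8/27) = 122*(-694/27) = -84668/27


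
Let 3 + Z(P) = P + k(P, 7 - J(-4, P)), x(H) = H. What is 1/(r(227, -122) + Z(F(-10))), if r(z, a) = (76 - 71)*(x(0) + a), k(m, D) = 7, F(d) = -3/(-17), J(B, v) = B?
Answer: -17/10299 ≈ -0.0016506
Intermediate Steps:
F(d) = 3/17 (F(d) = -3*(-1/17) = 3/17)
r(z, a) = 5*a (r(z, a) = (76 - 71)*(0 + a) = 5*a)
Z(P) = 4 + P (Z(P) = -3 + (P + 7) = -3 + (7 + P) = 4 + P)
1/(r(227, -122) + Z(F(-10))) = 1/(5*(-122) + (4 + 3/17)) = 1/(-610 + 71/17) = 1/(-10299/17) = -17/10299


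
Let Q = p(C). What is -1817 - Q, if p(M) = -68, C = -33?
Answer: -1749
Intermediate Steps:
Q = -68
-1817 - Q = -1817 - 1*(-68) = -1817 + 68 = -1749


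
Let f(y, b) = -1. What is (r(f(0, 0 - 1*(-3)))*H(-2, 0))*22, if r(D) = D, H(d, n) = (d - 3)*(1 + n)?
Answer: 110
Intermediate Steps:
H(d, n) = (1 + n)*(-3 + d) (H(d, n) = (-3 + d)*(1 + n) = (1 + n)*(-3 + d))
(r(f(0, 0 - 1*(-3)))*H(-2, 0))*22 = -(-3 - 2 - 3*0 - 2*0)*22 = -(-3 - 2 + 0 + 0)*22 = -1*(-5)*22 = 5*22 = 110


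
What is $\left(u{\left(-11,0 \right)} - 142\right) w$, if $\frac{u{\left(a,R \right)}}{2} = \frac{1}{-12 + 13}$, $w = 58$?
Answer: $-8120$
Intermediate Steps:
$u{\left(a,R \right)} = 2$ ($u{\left(a,R \right)} = \frac{2}{-12 + 13} = \frac{2}{1} = 2 \cdot 1 = 2$)
$\left(u{\left(-11,0 \right)} - 142\right) w = \left(2 - 142\right) 58 = \left(-140\right) 58 = -8120$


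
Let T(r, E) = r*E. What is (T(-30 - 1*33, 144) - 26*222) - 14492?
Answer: -29336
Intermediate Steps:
T(r, E) = E*r
(T(-30 - 1*33, 144) - 26*222) - 14492 = (144*(-30 - 1*33) - 26*222) - 14492 = (144*(-30 - 33) - 5772) - 14492 = (144*(-63) - 5772) - 14492 = (-9072 - 5772) - 14492 = -14844 - 14492 = -29336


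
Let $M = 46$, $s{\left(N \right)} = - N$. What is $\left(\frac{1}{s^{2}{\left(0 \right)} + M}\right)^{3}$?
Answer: $\frac{1}{97336} \approx 1.0274 \cdot 10^{-5}$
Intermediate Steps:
$\left(\frac{1}{s^{2}{\left(0 \right)} + M}\right)^{3} = \left(\frac{1}{\left(\left(-1\right) 0\right)^{2} + 46}\right)^{3} = \left(\frac{1}{0^{2} + 46}\right)^{3} = \left(\frac{1}{0 + 46}\right)^{3} = \left(\frac{1}{46}\right)^{3} = \frac{1}{97336}$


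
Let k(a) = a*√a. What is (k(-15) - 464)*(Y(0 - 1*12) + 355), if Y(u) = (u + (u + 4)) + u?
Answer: -149872 - 4845*I*√15 ≈ -1.4987e+5 - 18765.0*I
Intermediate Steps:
k(a) = a^(3/2)
Y(u) = 4 + 3*u (Y(u) = (u + (4 + u)) + u = (4 + 2*u) + u = 4 + 3*u)
(k(-15) - 464)*(Y(0 - 1*12) + 355) = ((-15)^(3/2) - 464)*((4 + 3*(0 - 1*12)) + 355) = (-15*I*√15 - 464)*((4 + 3*(0 - 12)) + 355) = (-464 - 15*I*√15)*((4 + 3*(-12)) + 355) = (-464 - 15*I*√15)*((4 - 36) + 355) = (-464 - 15*I*√15)*(-32 + 355) = (-464 - 15*I*√15)*323 = -149872 - 4845*I*√15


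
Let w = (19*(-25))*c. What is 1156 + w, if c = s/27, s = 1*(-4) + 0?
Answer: 33112/27 ≈ 1226.4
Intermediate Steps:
s = -4 (s = -4 + 0 = -4)
c = -4/27 ≈ -0.14815
w = 1900/27 (w = (19*(-25))*(-4/27) = -475*(-4/27) = 1900/27 ≈ 70.370)
1156 + w = 1156 + 1900/27 = 33112/27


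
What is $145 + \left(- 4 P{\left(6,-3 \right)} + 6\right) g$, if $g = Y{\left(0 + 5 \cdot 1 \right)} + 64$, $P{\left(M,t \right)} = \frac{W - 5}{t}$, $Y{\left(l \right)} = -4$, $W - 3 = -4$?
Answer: $25$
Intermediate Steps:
$W = -1$ ($W = 3 - 4 = -1$)
$P{\left(M,t \right)} = - \frac{6}{t}$ ($P{\left(M,t \right)} = \frac{-1 - 5}{t} = \frac{1}{t} \left(-6\right) = - \frac{6}{t}$)
$g = 60$ ($g = -4 + 64 = 60$)
$145 + \left(- 4 P{\left(6,-3 \right)} + 6\right) g = 145 + \left(- 4 \left(- \frac{6}{-3}\right) + 6\right) 60 = 145 + \left(- 4 \left(\left(-6\right) \left(- \frac{1}{3}\right)\right) + 6\right) 60 = 145 + \left(\left(-4\right) 2 + 6\right) 60 = 145 + \left(-8 + 6\right) 60 = 145 - 120 = 25$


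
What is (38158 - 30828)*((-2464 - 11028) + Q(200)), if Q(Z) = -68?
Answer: -99394800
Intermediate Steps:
(38158 - 30828)*((-2464 - 11028) + Q(200)) = (38158 - 30828)*((-2464 - 11028) - 68) = 7330*(-13492 - 68) = 7330*(-13560) = -99394800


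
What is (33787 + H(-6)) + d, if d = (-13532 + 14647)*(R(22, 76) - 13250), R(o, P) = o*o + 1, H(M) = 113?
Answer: -14199075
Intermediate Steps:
R(o, P) = 1 + o**2 (R(o, P) = o**2 + 1 = 1 + o**2)
d = -14232975 (d = (-13532 + 14647)*((1 + 22**2) - 13250) = 1115*((1 + 484) - 13250) = 1115*(485 - 13250) = 1115*(-12765) = -14232975)
(33787 + H(-6)) + d = (33787 + 113) - 14232975 = 33900 - 14232975 = -14199075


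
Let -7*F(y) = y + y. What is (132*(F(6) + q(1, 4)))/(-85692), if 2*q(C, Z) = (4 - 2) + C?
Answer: 33/99974 ≈ 0.00033009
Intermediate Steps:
F(y) = -2*y/7 (F(y) = -(y + y)/7 = -2*y/7)
q(C, Z) = 1 + C/2 (q(C, Z) = ((4 - 2) + C)/2 = (2 + C)/2 = 1 + C/2)
(132*(F(6) + q(1, 4)))/(-85692) = (132*(-2/7*6 + (1 + (1/2)*1)))/(-85692) = (132*(-12/7 + (1 + 1/2)))*(-1/85692) = (132*(-12/7 + 3/2))*(-1/85692) = (132*(-3/14))*(-1/85692) = -198/7*(-1/85692) = 33/99974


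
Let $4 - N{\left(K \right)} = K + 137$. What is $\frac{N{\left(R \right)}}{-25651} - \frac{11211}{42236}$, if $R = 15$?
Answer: $- \frac{281322433}{1083395636} \approx -0.25967$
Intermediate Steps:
$N{\left(K \right)} = -133 - K$ ($N{\left(K \right)} = 4 - \left(K + 137\right) = 4 - \left(137 + K\right) = -133 - K$)
$\frac{N{\left(R \right)}}{-25651} - \frac{11211}{42236} = \frac{-133 - 15}{-25651} - \frac{11211}{42236} = \left(-133 - 15\right) \left(- \frac{1}{25651}\right) - \frac{11211}{42236} = \left(-148\right) \left(- \frac{1}{25651}\right) - \frac{11211}{42236} = \frac{148}{25651} - \frac{11211}{42236} = - \frac{281322433}{1083395636}$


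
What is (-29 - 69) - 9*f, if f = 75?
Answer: -773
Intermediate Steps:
(-29 - 69) - 9*f = (-29 - 69) - 9*75 = -98 - 675 = -773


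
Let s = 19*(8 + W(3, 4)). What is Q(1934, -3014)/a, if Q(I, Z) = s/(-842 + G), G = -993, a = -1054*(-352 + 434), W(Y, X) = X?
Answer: 57/39648845 ≈ 1.4376e-6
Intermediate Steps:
a = -86428 (a = -1054*82 = -86428)
s = 228 (s = 19*(8 + 4) = 19*12 = 228)
Q(I, Z) = -228/1835 (Q(I, Z) = 228/(-842 - 993) = 228/(-1835) = 228*(-1/1835) = -228/1835)
Q(1934, -3014)/a = -228/1835/(-86428) = -228/1835*(-1/86428) = 57/39648845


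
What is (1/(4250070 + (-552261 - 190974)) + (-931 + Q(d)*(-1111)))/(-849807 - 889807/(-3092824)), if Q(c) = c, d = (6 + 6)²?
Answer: 1745287863781923776/9217023531301425435 ≈ 0.18935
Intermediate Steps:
d = 144 (d = 12² = 144)
(1/(4250070 + (-552261 - 190974)) + (-931 + Q(d)*(-1111)))/(-849807 - 889807/(-3092824)) = (1/(4250070 + (-552261 - 190974)) + (-931 + 144*(-1111)))/(-849807 - 889807/(-3092824)) = (1/(4250070 - 743235) + (-931 - 159984))/(-849807 - 889807*(-1/3092824)) = (1/3506835 - 160915)/(-849807 + 889807/3092824) = (1/3506835 - 160915)/(-2628302595161/3092824) = -564302354024/3506835*(-3092824/2628302595161) = 1745287863781923776/9217023531301425435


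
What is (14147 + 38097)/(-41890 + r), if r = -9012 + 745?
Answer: -52244/50157 ≈ -1.0416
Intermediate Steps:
r = -8267
(14147 + 38097)/(-41890 + r) = (14147 + 38097)/(-41890 - 8267) = 52244/(-50157) = 52244*(-1/50157) = -52244/50157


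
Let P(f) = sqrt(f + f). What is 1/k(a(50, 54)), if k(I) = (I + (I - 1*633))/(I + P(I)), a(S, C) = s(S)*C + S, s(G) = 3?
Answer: -212/209 - 2*sqrt(106)/209 ≈ -1.1129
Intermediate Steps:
P(f) = sqrt(2)*sqrt(f) (P(f) = sqrt(2*f) = sqrt(2)*sqrt(f))
a(S, C) = S + 3*C (a(S, C) = 3*C + S = S + 3*C)
k(I) = (-633 + 2*I)/(I + sqrt(2)*sqrt(I)) (k(I) = (I + (I - 1*633))/(I + sqrt(2)*sqrt(I)) = (I + (I - 633))/(I + sqrt(2)*sqrt(I)) = (I + (-633 + I))/(I + sqrt(2)*sqrt(I)) = (-633 + 2*I)/(I + sqrt(2)*sqrt(I)))
1/k(a(50, 54)) = 1/((-633 + 2*(50 + 3*54))/((50 + 3*54) + sqrt(2)*sqrt(50 + 3*54))) = 1/((-633 + 2*(50 + 162))/((50 + 162) + sqrt(2)*sqrt(50 + 162))) = 1/((-633 + 2*212)/(212 + sqrt(2)*sqrt(212))) = 1/((-633 + 424)/(212 + sqrt(2)*(2*sqrt(53)))) = 1/(-209/(212 + 2*sqrt(106))) = -212/209 - 2*sqrt(106)/209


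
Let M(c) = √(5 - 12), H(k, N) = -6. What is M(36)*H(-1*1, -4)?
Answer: -6*I*√7 ≈ -15.875*I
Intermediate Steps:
M(c) = I*√7 (M(c) = √(-7) = I*√7)
M(36)*H(-1*1, -4) = (I*√7)*(-6) = -6*I*√7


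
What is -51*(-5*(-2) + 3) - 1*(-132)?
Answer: -531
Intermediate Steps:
-51*(-5*(-2) + 3) - 1*(-132) = -51*(10 + 3) + 132 = -51*13 + 132 = -663 + 132 = -531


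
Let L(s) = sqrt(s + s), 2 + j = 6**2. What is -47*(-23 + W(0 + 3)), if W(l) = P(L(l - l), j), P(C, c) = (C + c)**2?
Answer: -53251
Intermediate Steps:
j = 34 (j = -2 + 6**2 = -2 + 36 = 34)
L(s) = sqrt(2)*sqrt(s) (L(s) = sqrt(2*s) = sqrt(2)*sqrt(s))
W(l) = 1156 (W(l) = (sqrt(2)*sqrt(l - l) + 34)**2 = (sqrt(2)*sqrt(0) + 34)**2 = (sqrt(2)*0 + 34)**2 = (0 + 34)**2 = 34**2 = 1156)
-47*(-23 + W(0 + 3)) = -47*(-23 + 1156) = -47*1133 = -53251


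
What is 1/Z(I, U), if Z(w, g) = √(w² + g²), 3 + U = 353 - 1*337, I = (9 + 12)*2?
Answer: √1933/1933 ≈ 0.022745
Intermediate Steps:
I = 42 (I = 21*2 = 42)
U = 13 (U = -3 + (353 - 1*337) = -3 + (353 - 337) = -3 + 16 = 13)
Z(w, g) = √(g² + w²)
1/Z(I, U) = 1/(√(13² + 42²)) = 1/(√(169 + 1764)) = 1/(√1933) = √1933/1933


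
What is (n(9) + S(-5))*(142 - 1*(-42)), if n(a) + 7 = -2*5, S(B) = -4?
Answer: -3864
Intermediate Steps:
n(a) = -17 (n(a) = -7 - 2*5 = -7 - 10 = -17)
(n(9) + S(-5))*(142 - 1*(-42)) = (-17 - 4)*(142 - 1*(-42)) = -21*(142 + 42) = -21*184 = -3864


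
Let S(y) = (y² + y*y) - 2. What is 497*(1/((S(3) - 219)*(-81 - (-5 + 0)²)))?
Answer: 71/3074 ≈ 0.023097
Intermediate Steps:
S(y) = -2 + 2*y² (S(y) = (y² + y²) - 2 = 2*y² - 2 = -2 + 2*y²)
497*(1/((S(3) - 219)*(-81 - (-5 + 0)²))) = 497*(1/(((-2 + 2*3²) - 219)*(-81 - (-5 + 0)²))) = 497*(1/(((-2 + 2*9) - 219)*(-81 - 1*(-5)²))) = 497*(1/(((-2 + 18) - 219)*(-81 - 1*25))) = 497*(1/((16 - 219)*(-81 - 25))) = 497*(1/(-203*(-106))) = 497*(-1/203*(-1/106)) = 497*(1/21518) = 71/3074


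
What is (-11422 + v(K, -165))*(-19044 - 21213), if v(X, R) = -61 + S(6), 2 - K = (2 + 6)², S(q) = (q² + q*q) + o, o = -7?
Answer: 459654426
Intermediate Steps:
S(q) = -7 + 2*q² (S(q) = (q² + q*q) - 7 = (q² + q²) - 7 = 2*q² - 7 = -7 + 2*q²)
K = -62 (K = 2 - (2 + 6)² = 2 - 1*8² = 2 - 1*64 = 2 - 64 = -62)
v(X, R) = 4 (v(X, R) = -61 + (-7 + 2*6²) = -61 + (-7 + 2*36) = -61 + (-7 + 72) = -61 + 65 = 4)
(-11422 + v(K, -165))*(-19044 - 21213) = (-11422 + 4)*(-19044 - 21213) = -11418*(-40257) = 459654426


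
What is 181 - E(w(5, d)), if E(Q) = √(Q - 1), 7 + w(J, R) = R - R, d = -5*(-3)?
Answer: 181 - 2*I*√2 ≈ 181.0 - 2.8284*I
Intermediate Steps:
d = 15
w(J, R) = -7 (w(J, R) = -7 + (R - R) = -7 + 0 = -7)
E(Q) = √(-1 + Q)
181 - E(w(5, d)) = 181 - √(-1 - 7) = 181 - √(-8) = 181 - 2*I*√2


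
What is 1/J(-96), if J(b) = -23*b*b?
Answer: -1/211968 ≈ -4.7177e-6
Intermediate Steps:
J(b) = -23*b²
1/J(-96) = 1/(-23*(-96)²) = 1/(-23*9216) = 1/(-211968) = -1/211968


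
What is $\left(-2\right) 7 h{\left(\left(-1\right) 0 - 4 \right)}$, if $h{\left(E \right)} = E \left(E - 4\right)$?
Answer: $-448$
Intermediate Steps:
$h{\left(E \right)} = E \left(-4 + E\right)$
$\left(-2\right) 7 h{\left(\left(-1\right) 0 - 4 \right)} = \left(-2\right) 7 \left(\left(-1\right) 0 - 4\right) \left(-4 - 4\right) = - 14 \left(0 - 4\right) \left(-4 + \left(0 - 4\right)\right) = - 14 \left(- 4 \left(-4 - 4\right)\right) = - 14 \left(\left(-4\right) \left(-8\right)\right) = \left(-14\right) 32 = -448$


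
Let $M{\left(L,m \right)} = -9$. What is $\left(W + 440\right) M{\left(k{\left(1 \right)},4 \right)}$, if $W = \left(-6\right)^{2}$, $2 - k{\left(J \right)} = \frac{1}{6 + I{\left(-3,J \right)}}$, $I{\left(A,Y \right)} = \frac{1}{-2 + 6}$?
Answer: $-4284$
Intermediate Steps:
$I{\left(A,Y \right)} = \frac{1}{4}$
$k{\left(J \right)} = \frac{46}{25}$ ($k{\left(J \right)} = 2 - \frac{1}{6 + \frac{1}{4}} = 2 - \frac{1}{\frac{25}{4}} = 2 - \frac{4}{25} = \frac{46}{25}$)
$W = 36$
$\left(W + 440\right) M{\left(k{\left(1 \right)},4 \right)} = \left(36 + 440\right) \left(-9\right) = 476 \left(-9\right) = -4284$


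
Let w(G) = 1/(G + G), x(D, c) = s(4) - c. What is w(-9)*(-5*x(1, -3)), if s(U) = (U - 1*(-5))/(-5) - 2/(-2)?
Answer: 11/18 ≈ 0.61111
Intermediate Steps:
s(U) = -U/5 (s(U) = (U + 5)*(-⅕) - 2*(-½) = (5 + U)*(-⅕) + 1 = (-1 - U/5) + 1 = -U/5)
x(D, c) = -⅘ - c (x(D, c) = -⅕*4 - c = -⅘ - c)
w(G) = 1/(2*G)
w(-9)*(-5*x(1, -3)) = ((½)/(-9))*(-5*(-⅘ - 1*(-3))) = ((½)*(-⅑))*(-5*(-⅘ + 3)) = -(-5)*11/(18*5) = -1/18*(-11) = 11/18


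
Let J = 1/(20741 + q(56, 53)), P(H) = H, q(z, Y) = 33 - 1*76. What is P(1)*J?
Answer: 1/20698 ≈ 4.8314e-5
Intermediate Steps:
q(z, Y) = -43 (q(z, Y) = 33 - 76 = -43)
J = 1/20698 (J = 1/(20741 - 43) = 1/20698 ≈ 4.8314e-5)
P(1)*J = 1*(1/20698) = 1/20698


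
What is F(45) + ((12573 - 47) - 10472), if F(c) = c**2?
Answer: 4079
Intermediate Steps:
F(45) + ((12573 - 47) - 10472) = 45**2 + ((12573 - 47) - 10472) = 2025 + (12526 - 10472) = 2025 + 2054 = 4079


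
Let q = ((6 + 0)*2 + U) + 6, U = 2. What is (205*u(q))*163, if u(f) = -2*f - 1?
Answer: -1370015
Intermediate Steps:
q = 20 (q = ((6 + 0)*2 + 2) + 6 = (6*2 + 2) + 6 = (12 + 2) + 6 = 14 + 6 = 20)
u(f) = -1 - 2*f
(205*u(q))*163 = (205*(-1 - 2*20))*163 = (205*(-1 - 40))*163 = (205*(-41))*163 = -8405*163 = -1370015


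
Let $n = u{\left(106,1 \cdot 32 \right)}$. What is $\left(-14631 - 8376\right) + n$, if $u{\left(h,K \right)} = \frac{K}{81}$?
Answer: $- \frac{1863535}{81} \approx -23007.0$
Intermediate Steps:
$u{\left(h,K \right)} = \frac{K}{81}$ ($u{\left(h,K \right)} = K \frac{1}{81} = \frac{K}{81}$)
$n = \frac{32}{81}$ ($n = \frac{1 \cdot 32}{81} = \frac{1}{81} \cdot 32 = \frac{32}{81} \approx 0.39506$)
$\left(-14631 - 8376\right) + n = \left(-14631 - 8376\right) + \frac{32}{81} = -23007 + \frac{32}{81} = - \frac{1863535}{81}$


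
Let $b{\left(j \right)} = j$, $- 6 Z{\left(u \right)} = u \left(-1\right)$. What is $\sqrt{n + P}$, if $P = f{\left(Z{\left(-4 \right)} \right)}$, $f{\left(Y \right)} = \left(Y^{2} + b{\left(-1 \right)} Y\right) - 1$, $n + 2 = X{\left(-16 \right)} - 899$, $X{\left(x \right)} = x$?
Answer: $\frac{2 i \sqrt{2063}}{3} \approx 30.28 i$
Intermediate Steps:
$Z{\left(u \right)} = \frac{u}{6}$ ($Z{\left(u \right)} = - \frac{u \left(-1\right)}{6} = - \frac{\left(-1\right) u}{6} = \frac{u}{6}$)
$n = -917$ ($n = -2 - 915 = -917$)
$f{\left(Y \right)} = -1 + Y^{2} - Y$ ($f{\left(Y \right)} = \left(Y^{2} - Y\right) - 1 = -1 + Y^{2} - Y$)
$P = \frac{1}{9}$ ($P = -1 + \left(\frac{1}{6} \left(-4\right)\right)^{2} - \frac{1}{6} \left(-4\right) = -1 + \left(- \frac{2}{3}\right)^{2} - - \frac{2}{3} = -1 + \frac{4}{9} + \frac{2}{3} = \frac{1}{9} \approx 0.11111$)
$\sqrt{n + P} = \sqrt{-917 + \frac{1}{9}} = \sqrt{- \frac{8252}{9}} = \frac{2 i \sqrt{2063}}{3}$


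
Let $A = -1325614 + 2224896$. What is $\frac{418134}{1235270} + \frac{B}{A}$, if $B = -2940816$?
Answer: $- \frac{814170350133}{277714019035} \approx -2.9317$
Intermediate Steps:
$A = 899282$
$\frac{418134}{1235270} + \frac{B}{A} = \frac{418134}{1235270} - \frac{2940816}{899282} = 418134 \cdot \frac{1}{1235270} - \frac{1470408}{449641} = \frac{209067}{617635} - \frac{1470408}{449641} = - \frac{814170350133}{277714019035}$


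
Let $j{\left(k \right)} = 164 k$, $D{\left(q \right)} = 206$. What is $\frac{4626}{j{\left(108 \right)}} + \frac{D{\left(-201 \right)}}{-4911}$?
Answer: $\frac{353141}{1610808} \approx 0.21923$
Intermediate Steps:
$\frac{4626}{j{\left(108 \right)}} + \frac{D{\left(-201 \right)}}{-4911} = \frac{4626}{164 \cdot 108} + \frac{206}{-4911} = \frac{4626}{17712} + 206 \left(- \frac{1}{4911}\right) = 4626 \cdot \frac{1}{17712} - \frac{206}{4911} = \frac{257}{984} - \frac{206}{4911} = \frac{353141}{1610808}$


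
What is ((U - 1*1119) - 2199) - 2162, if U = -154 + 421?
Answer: -5213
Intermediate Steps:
U = 267
((U - 1*1119) - 2199) - 2162 = ((267 - 1*1119) - 2199) - 2162 = ((267 - 1119) - 2199) - 2162 = (-852 - 2199) - 2162 = -3051 - 2162 = -5213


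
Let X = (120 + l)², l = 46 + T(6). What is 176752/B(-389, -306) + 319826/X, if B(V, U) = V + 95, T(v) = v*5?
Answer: -34163653/57624 ≈ -592.87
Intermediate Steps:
T(v) = 5*v
B(V, U) = 95 + V
l = 76 (l = 46 + 5*6 = 46 + 30 = 76)
X = 38416 (X = (120 + 76)² = 196² = 38416)
176752/B(-389, -306) + 319826/X = 176752/(95 - 389) + 319826/38416 = 176752/(-294) + 319826*(1/38416) = 176752*(-1/294) + 159913/19208 = -88376/147 + 159913/19208 = -34163653/57624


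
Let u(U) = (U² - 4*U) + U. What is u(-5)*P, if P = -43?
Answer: -1720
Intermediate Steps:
u(U) = U² - 3*U
u(-5)*P = -5*(-3 - 5)*(-43) = -5*(-8)*(-43) = 40*(-43) = -1720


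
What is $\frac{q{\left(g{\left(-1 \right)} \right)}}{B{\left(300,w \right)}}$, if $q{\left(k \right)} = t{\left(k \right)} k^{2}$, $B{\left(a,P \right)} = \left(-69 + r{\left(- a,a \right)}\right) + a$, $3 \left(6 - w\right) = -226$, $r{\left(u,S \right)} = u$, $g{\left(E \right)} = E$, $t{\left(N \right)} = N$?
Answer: $\frac{1}{69} \approx 0.014493$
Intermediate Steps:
$w = \frac{244}{3}$ ($w = 6 - - \frac{226}{3} = 6 + \frac{226}{3} = \frac{244}{3} \approx 81.333$)
$B{\left(a,P \right)} = -69$ ($B{\left(a,P \right)} = \left(-69 - a\right) + a = -69$)
$q{\left(k \right)} = k^{3}$ ($q{\left(k \right)} = k k^{2} = k^{3}$)
$\frac{q{\left(g{\left(-1 \right)} \right)}}{B{\left(300,w \right)}} = \frac{\left(-1\right)^{3}}{-69} = \left(-1\right) \left(- \frac{1}{69}\right) = \frac{1}{69}$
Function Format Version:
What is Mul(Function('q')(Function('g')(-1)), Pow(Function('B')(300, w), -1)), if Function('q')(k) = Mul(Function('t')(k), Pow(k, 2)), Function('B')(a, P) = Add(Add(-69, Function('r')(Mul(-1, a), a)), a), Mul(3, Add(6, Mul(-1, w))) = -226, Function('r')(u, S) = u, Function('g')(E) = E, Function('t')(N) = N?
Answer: Rational(1, 69) ≈ 0.014493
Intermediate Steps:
w = Rational(244, 3) (w = Add(6, Mul(Rational(-1, 3), -226)) = Add(6, Rational(226, 3)) = Rational(244, 3) ≈ 81.333)
Function('B')(a, P) = -69 (Function('B')(a, P) = Add(Add(-69, Mul(-1, a)), a) = -69)
Function('q')(k) = Pow(k, 3) (Function('q')(k) = Mul(k, Pow(k, 2)) = Pow(k, 3))
Mul(Function('q')(Function('g')(-1)), Pow(Function('B')(300, w), -1)) = Mul(Pow(-1, 3), Pow(-69, -1)) = Mul(-1, Rational(-1, 69)) = Rational(1, 69)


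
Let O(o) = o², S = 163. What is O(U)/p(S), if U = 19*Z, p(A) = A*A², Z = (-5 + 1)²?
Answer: 92416/4330747 ≈ 0.021340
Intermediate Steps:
Z = 16 (Z = (-4)² = 16)
p(A) = A³
U = 304 (U = 19*16 = 304)
O(U)/p(S) = 304²/(163³) = 92416/4330747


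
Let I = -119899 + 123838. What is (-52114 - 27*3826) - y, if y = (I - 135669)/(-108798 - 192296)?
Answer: -23397478417/150547 ≈ -1.5542e+5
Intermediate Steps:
I = 3939
y = 65865/150547 (y = (3939 - 135669)/(-108798 - 192296) = -131730/(-301094) = -131730*(-1/301094) = 65865/150547 ≈ 0.43750)
(-52114 - 27*3826) - y = (-52114 - 27*3826) - 1*65865/150547 = (-52114 - 1*103302) - 65865/150547 = (-52114 - 103302) - 65865/150547 = -155416 - 65865/150547 = -23397478417/150547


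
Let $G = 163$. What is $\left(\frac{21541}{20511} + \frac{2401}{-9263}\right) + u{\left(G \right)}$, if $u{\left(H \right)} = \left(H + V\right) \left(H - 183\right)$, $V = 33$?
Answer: $- \frac{744623813188}{189993393} \approx -3919.2$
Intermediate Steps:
$u{\left(H \right)} = \left(-183 + H\right) \left(33 + H\right)$ ($u{\left(H \right)} = \left(H + 33\right) \left(H - 183\right) = \left(33 + H\right) \left(-183 + H\right) = \left(-183 + H\right) \left(33 + H\right)$)
$\left(\frac{21541}{20511} + \frac{2401}{-9263}\right) + u{\left(G \right)} = \left(\frac{21541}{20511} + \frac{2401}{-9263}\right) - \left(30489 - 26569\right) = \left(21541 \cdot \frac{1}{20511} + 2401 \left(- \frac{1}{9263}\right)\right) - 3920 = \left(\frac{21541}{20511} - \frac{2401}{9263}\right) - 3920 = \frac{150287372}{189993393} - 3920 = - \frac{744623813188}{189993393}$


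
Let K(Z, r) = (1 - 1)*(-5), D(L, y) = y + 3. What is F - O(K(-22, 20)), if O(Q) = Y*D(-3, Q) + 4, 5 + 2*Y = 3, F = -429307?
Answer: -429308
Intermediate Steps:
D(L, y) = 3 + y
Y = -1 (Y = -5/2 + (½)*3 = -5/2 + 3/2 = -1)
K(Z, r) = 0 (K(Z, r) = 0*(-5) = 0)
O(Q) = 1 - Q (O(Q) = -(3 + Q) + 4 = (-3 - Q) + 4 = 1 - Q)
F - O(K(-22, 20)) = -429307 - (1 - 1*0) = -429307 - (1 + 0) = -429307 - 1*1 = -429307 - 1 = -429308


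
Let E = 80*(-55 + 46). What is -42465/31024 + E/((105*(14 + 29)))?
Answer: -2038731/1334032 ≈ -1.5282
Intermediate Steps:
E = -720 (E = 80*(-9) = -720)
-42465/31024 + E/((105*(14 + 29))) = -42465/31024 - 720*1/(105*(14 + 29)) = -42465*1/31024 - 720/(105*43) = -42465/31024 - 720/4515 = -42465/31024 - 720*1/4515 = -42465/31024 - 48/301 = -2038731/1334032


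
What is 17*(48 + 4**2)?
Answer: 1088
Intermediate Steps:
17*(48 + 4**2) = 17*(48 + 16) = 17*64 = 1088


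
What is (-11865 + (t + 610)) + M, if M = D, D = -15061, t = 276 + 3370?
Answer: -22670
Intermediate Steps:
t = 3646
M = -15061
(-11865 + (t + 610)) + M = (-11865 + (3646 + 610)) - 15061 = (-11865 + 4256) - 15061 = -7609 - 15061 = -22670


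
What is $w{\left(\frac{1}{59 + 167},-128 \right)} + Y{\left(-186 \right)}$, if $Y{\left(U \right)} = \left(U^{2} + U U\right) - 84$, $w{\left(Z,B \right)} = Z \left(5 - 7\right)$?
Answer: $\frac{7809203}{113} \approx 69108.0$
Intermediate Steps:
$w{\left(Z,B \right)} = - 2 Z$ ($w{\left(Z,B \right)} = Z \left(-2\right) = - 2 Z$)
$Y{\left(U \right)} = -84 + 2 U^{2}$ ($Y{\left(U \right)} = \left(U^{2} + U^{2}\right) - 84 = 2 U^{2} - 84 = -84 + 2 U^{2}$)
$w{\left(\frac{1}{59 + 167},-128 \right)} + Y{\left(-186 \right)} = - \frac{2}{59 + 167} - \left(84 - 2 \left(-186\right)^{2}\right) = - \frac{2}{226} + \left(-84 + 2 \cdot 34596\right) = \left(-2\right) \frac{1}{226} + \left(-84 + 69192\right) = - \frac{1}{113} + 69108 = \frac{7809203}{113}$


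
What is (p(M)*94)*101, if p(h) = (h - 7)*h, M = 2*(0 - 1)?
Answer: 170892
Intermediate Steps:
M = -2 (M = 2*(-1) = -2)
p(h) = h*(-7 + h) (p(h) = (-7 + h)*h = h*(-7 + h))
(p(M)*94)*101 = (-2*(-7 - 2)*94)*101 = (-2*(-9)*94)*101 = (18*94)*101 = 1692*101 = 170892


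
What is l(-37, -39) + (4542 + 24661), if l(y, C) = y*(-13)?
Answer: 29684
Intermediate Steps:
l(y, C) = -13*y
l(-37, -39) + (4542 + 24661) = -13*(-37) + (4542 + 24661) = 481 + 29203 = 29684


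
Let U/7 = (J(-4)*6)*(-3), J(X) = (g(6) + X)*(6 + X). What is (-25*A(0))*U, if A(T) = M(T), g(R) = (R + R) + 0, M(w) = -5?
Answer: -252000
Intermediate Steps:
g(R) = 2*R (g(R) = 2*R + 0 = 2*R)
J(X) = (6 + X)*(12 + X) (J(X) = (2*6 + X)*(6 + X) = (12 + X)*(6 + X) = (6 + X)*(12 + X))
U = -2016 (U = 7*(((72 + (-4)**2 + 18*(-4))*6)*(-3)) = 7*(((72 + 16 - 72)*6)*(-3)) = 7*((16*6)*(-3)) = 7*(96*(-3)) = 7*(-288) = -2016)
A(T) = -5
(-25*A(0))*U = -25*(-5)*(-2016) = 125*(-2016) = -252000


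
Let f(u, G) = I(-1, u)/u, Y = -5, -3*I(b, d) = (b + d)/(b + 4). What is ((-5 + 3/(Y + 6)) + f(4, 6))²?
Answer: 625/144 ≈ 4.3403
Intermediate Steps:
I(b, d) = -(b + d)/(3*(4 + b)) (I(b, d) = -(b + d)/(3*(b + 4)) = -(b + d)/(3*(4 + b)))
f(u, G) = (⅑ - u/9)/u (f(u, G) = ((-1*(-1) - u)/(3*(4 - 1)))/u = ((⅓)*(1 - u)/3)/u = ((⅓)*(⅓)*(1 - u))/u = (⅑ - u/9)/u)
((-5 + 3/(Y + 6)) + f(4, 6))² = ((-5 + 3/(-5 + 6)) + (⅑)*(1 - 1*4)/4)² = ((-5 + 3/1) + (⅑)*(¼)*(1 - 4))² = ((-5 + 3*1) + (⅑)*(¼)*(-3))² = ((-5 + 3) - 1/12)² = (-2 - 1/12)² = (-25/12)² = 625/144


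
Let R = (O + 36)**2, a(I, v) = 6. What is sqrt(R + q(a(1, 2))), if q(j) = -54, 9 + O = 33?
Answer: 3*sqrt(394) ≈ 59.548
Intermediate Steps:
O = 24 (O = -9 + 33 = 24)
R = 3600 (R = (24 + 36)**2 = 60**2 = 3600)
sqrt(R + q(a(1, 2))) = sqrt(3600 - 54) = sqrt(3546) = 3*sqrt(394)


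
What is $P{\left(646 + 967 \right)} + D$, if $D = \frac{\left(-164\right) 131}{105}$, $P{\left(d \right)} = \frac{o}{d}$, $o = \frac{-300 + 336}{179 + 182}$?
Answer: $- \frac{12509979032}{61140765} \approx -204.61$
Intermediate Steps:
$o = \frac{36}{361} \approx 0.099723$
$P{\left(d \right)} = \frac{36}{361 d}$
$D = - \frac{21484}{105}$ ($D = \left(-21484\right) \frac{1}{105} = - \frac{21484}{105} \approx -204.61$)
$P{\left(646 + 967 \right)} + D = \frac{36}{361 \left(646 + 967\right)} - \frac{21484}{105} = \frac{36}{361 \cdot 1613} - \frac{21484}{105} = \frac{36}{361} \cdot \frac{1}{1613} - \frac{21484}{105} = \frac{36}{582293} - \frac{21484}{105} = - \frac{12509979032}{61140765}$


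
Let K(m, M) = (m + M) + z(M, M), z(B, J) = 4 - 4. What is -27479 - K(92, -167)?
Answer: -27404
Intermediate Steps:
z(B, J) = 0
K(m, M) = M + m (K(m, M) = (m + M) + 0 = (M + m) + 0 = M + m)
-27479 - K(92, -167) = -27479 - (-167 + 92) = -27479 - 1*(-75) = -27479 + 75 = -27404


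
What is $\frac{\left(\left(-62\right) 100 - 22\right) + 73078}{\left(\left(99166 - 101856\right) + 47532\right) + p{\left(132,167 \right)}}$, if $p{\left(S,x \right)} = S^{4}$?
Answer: $\frac{33428}{151820309} \approx 0.00022018$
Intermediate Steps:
$\frac{\left(\left(-62\right) 100 - 22\right) + 73078}{\left(\left(99166 - 101856\right) + 47532\right) + p{\left(132,167 \right)}} = \frac{\left(\left(-62\right) 100 - 22\right) + 73078}{\left(\left(99166 - 101856\right) + 47532\right) + 132^{4}} = \frac{\left(-6200 - 22\right) + 73078}{\left(-2690 + 47532\right) + 303595776} = \frac{-6222 + 73078}{44842 + 303595776} = \frac{66856}{303640618} = 66856 \cdot \frac{1}{303640618} = \frac{33428}{151820309}$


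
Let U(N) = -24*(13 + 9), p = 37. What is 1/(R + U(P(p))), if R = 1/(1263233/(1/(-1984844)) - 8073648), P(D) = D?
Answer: -2507328514300/1323869455550401 ≈ -0.0018939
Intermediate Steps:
U(N) = -528 (U(N) = -24*22 = -528)
R = -1/2507328514300 (R = 1/(1263233/(-1/1984844) - 8073648) = 1/(1263233*(-1984844) - 8073648) = 1/(-2507320440652 - 8073648) = 1/(-2507328514300) = -1/2507328514300 ≈ -3.9883e-13)
1/(R + U(P(p))) = 1/(-1/2507328514300 - 528) = 1/(-1323869455550401/2507328514300) = -2507328514300/1323869455550401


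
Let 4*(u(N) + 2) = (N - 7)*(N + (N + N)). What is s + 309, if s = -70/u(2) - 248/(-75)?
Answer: 455537/1425 ≈ 319.68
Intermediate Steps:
u(N) = -2 + 3*N*(-7 + N)/4 (u(N) = -2 + ((N - 7)*(N + (N + N)))/4 = -2 + ((-7 + N)*(N + 2*N))/4 = -2 + ((-7 + N)*(3*N))/4 = -2 + (3*N*(-7 + N))/4 = -2 + 3*N*(-7 + N)/4)
s = 15212/1425 (s = -70/(-2 - 21/4*2 + (¾)*2²) - 248/(-75) = -70/(-2 - 21/2 + (¾)*4) - 248*(-1/75) = -70/(-2 - 21/2 + 3) + 248/75 = -70/(-19/2) + 248/75 = -70*(-2/19) + 248/75 = 140/19 + 248/75 = 15212/1425 ≈ 10.675)
s + 309 = 15212/1425 + 309 = 455537/1425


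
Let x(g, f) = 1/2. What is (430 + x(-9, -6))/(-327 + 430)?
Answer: 861/206 ≈ 4.1796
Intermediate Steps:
x(g, f) = ½
(430 + x(-9, -6))/(-327 + 430) = (430 + ½)/(-327 + 430) = (861/2)/103 = (861/2)*(1/103) = 861/206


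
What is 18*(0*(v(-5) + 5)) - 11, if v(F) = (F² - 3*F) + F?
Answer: -11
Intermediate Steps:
v(F) = F² - 2*F
18*(0*(v(-5) + 5)) - 11 = 18*(0*(-5*(-2 - 5) + 5)) - 11 = 18*(0*(-5*(-7) + 5)) - 11 = 18*(0*(35 + 5)) - 11 = 18*(0*40) - 11 = 18*0 - 11 = 0 - 11 = -11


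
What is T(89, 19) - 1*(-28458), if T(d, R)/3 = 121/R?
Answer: 541065/19 ≈ 28477.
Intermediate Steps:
T(d, R) = 363/R (T(d, R) = 3*(121/R) = 363/R)
T(89, 19) - 1*(-28458) = 363/19 - 1*(-28458) = 363*(1/19) + 28458 = 363/19 + 28458 = 541065/19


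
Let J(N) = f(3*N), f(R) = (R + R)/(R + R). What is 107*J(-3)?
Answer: 107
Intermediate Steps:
f(R) = 1 (f(R) = (2*R)/((2*R)) = (2*R)*(1/(2*R)) = 1)
J(N) = 1
107*J(-3) = 107*1 = 107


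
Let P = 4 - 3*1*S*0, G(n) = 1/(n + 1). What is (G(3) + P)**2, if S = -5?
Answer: 289/16 ≈ 18.063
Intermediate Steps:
G(n) = 1/(1 + n)
P = 4 (P = 4 - 3*1*(-5)*0 = 4 - (-15)*0 = 4 - 3*0 = 4 + 0 = 4)
(G(3) + P)**2 = (1/(1 + 3) + 4)**2 = (1/4 + 4)**2 = (17/4)**2 = 289/16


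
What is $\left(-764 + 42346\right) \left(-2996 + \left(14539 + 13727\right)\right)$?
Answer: $1050777140$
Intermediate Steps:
$\left(-764 + 42346\right) \left(-2996 + \left(14539 + 13727\right)\right) = 41582 \left(-2996 + 28266\right) = 41582 \cdot 25270 = 1050777140$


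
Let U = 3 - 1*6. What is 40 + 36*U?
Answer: -68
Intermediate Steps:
U = -3 (U = 3 - 6 = -3)
40 + 36*U = 40 + 36*(-3) = 40 - 108 = -68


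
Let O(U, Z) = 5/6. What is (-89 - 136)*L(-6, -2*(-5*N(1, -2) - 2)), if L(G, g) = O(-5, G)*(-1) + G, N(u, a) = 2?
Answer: 3075/2 ≈ 1537.5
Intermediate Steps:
O(U, Z) = 5/6 (O(U, Z) = 5*(1/6) = 5/6)
L(G, g) = -5/6 + G (L(G, g) = (5/6)*(-1) + G = -5/6 + G)
(-89 - 136)*L(-6, -2*(-5*N(1, -2) - 2)) = (-89 - 136)*(-5/6 - 6) = -225*(-41/6) = 3075/2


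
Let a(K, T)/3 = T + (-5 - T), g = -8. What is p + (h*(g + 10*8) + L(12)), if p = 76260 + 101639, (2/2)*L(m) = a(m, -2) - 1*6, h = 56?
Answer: 181910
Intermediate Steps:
a(K, T) = -15 (a(K, T) = 3*(T + (-5 - T)) = 3*(-5) = -15)
L(m) = -21 (L(m) = -15 - 1*6 = -15 - 6 = -21)
p = 177899
p + (h*(g + 10*8) + L(12)) = 177899 + (56*(-8 + 10*8) - 21) = 177899 + (56*(-8 + 80) - 21) = 177899 + (56*72 - 21) = 177899 + (4032 - 21) = 177899 + 4011 = 181910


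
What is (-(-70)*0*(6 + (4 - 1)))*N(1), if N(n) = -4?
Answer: 0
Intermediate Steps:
(-(-70)*0*(6 + (4 - 1)))*N(1) = -(-70)*0*(6 + (4 - 1))*(-4) = -(-70)*0*(6 + 3)*(-4) = -(-70)*0*9*(-4) = -(-70)*0*(-4) = -35*0*(-4) = 0*(-4) = 0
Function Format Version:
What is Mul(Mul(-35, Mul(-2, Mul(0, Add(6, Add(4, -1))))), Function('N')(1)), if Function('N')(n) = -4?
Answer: 0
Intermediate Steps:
Mul(Mul(-35, Mul(-2, Mul(0, Add(6, Add(4, -1))))), Function('N')(1)) = Mul(Mul(-35, Mul(-2, Mul(0, Add(6, Add(4, -1))))), -4) = Mul(Mul(-35, Mul(-2, Mul(0, Add(6, 3)))), -4) = Mul(Mul(-35, Mul(-2, Mul(0, 9))), -4) = Mul(Mul(-35, Mul(-2, 0)), -4) = Mul(Mul(-35, 0), -4) = Mul(0, -4) = 0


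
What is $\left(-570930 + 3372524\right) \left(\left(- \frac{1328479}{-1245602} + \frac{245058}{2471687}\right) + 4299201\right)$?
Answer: $\frac{18541114722824242467429311}{1539369135287} \approx 1.2045 \cdot 10^{13}$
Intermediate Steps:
$\left(-570930 + 3372524\right) \left(\left(- \frac{1328479}{-1245602} + \frac{245058}{2471687}\right) + 4299201\right) = 2801594 \left(\left(\left(-1328479\right) \left(- \frac{1}{1245602}\right) + 245058 \cdot \frac{1}{2471687}\right) + 4299201\right) = 2801594 \left(\left(\frac{1328479}{1245602} + \frac{245058}{2471687}\right) + 4299201\right) = 2801594 \left(\frac{3588829008989}{3078738270574} + 4299201\right) = 2801594 \cdot \frac{13236118240419020363}{3078738270574} = \frac{18541114722824242467429311}{1539369135287}$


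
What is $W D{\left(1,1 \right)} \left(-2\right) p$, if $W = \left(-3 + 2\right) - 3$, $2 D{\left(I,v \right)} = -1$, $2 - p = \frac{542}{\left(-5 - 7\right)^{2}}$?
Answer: $\frac{127}{18} \approx 7.0556$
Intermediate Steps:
$p = - \frac{127}{72}$ ($p = 2 - \frac{542}{\left(-5 - 7\right)^{2}} = 2 - \frac{542}{\left(-12\right)^{2}} = 2 - \frac{542}{144} = 2 - 542 \cdot \frac{1}{144} = 2 - \frac{271}{72} = - \frac{127}{72} \approx -1.7639$)
$D{\left(I,v \right)} = - \frac{1}{2}$ ($D{\left(I,v \right)} = \frac{1}{2} \left(-1\right) = - \frac{1}{2}$)
$W = -4$ ($W = -1 - 3 = -4$)
$W D{\left(1,1 \right)} \left(-2\right) p = \left(-4\right) \left(- \frac{1}{2}\right) \left(-2\right) \left(- \frac{127}{72}\right) = 2 \left(-2\right) \left(- \frac{127}{72}\right) = \left(-4\right) \left(- \frac{127}{72}\right) = \frac{127}{18}$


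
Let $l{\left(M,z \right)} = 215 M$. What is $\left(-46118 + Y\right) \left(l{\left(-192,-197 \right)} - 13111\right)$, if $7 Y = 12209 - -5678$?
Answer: $\frac{16585937149}{7} \approx 2.3694 \cdot 10^{9}$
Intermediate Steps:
$Y = \frac{17887}{7}$ ($Y = \frac{12209 - -5678}{7} = \frac{12209 + 5678}{7} = \frac{1}{7} \cdot 17887 = \frac{17887}{7} \approx 2555.3$)
$\left(-46118 + Y\right) \left(l{\left(-192,-197 \right)} - 13111\right) = \left(-46118 + \frac{17887}{7}\right) \left(215 \left(-192\right) - 13111\right) = - \frac{304939 \left(-41280 - 13111\right)}{7} = \left(- \frac{304939}{7}\right) \left(-54391\right) = \frac{16585937149}{7}$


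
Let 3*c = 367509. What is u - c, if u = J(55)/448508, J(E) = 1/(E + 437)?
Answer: -27032239157807/220665936 ≈ -1.2250e+5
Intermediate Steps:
c = 122503 (c = (⅓)*367509 = 122503)
J(E) = 1/(437 + E)
u = 1/220665936 (u = 1/((437 + 55)*448508) = (1/448508)/492 = (1/492)*(1/448508) = 1/220665936 ≈ 4.5317e-9)
u - c = 1/220665936 - 1*122503 = 1/220665936 - 122503 = -27032239157807/220665936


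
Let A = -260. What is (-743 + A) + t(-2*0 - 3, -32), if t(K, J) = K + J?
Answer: -1038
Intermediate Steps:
t(K, J) = J + K
(-743 + A) + t(-2*0 - 3, -32) = (-743 - 260) + (-32 + (-2*0 - 3)) = -1003 + (-32 + (0 - 3)) = -1003 + (-32 - 3) = -1003 - 35 = -1038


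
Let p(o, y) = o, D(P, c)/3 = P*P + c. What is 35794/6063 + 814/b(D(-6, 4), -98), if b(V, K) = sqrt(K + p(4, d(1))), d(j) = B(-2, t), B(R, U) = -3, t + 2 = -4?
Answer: 35794/6063 - 407*I*sqrt(94)/47 ≈ 5.9037 - 83.958*I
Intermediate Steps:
t = -6 (t = -2 - 4 = -6)
d(j) = -3
D(P, c) = 3*c + 3*P**2 (D(P, c) = 3*(P*P + c) = 3*(P**2 + c) = 3*(c + P**2) = 3*c + 3*P**2)
b(V, K) = sqrt(4 + K) (b(V, K) = sqrt(K + 4) = sqrt(4 + K))
35794/6063 + 814/b(D(-6, 4), -98) = 35794/6063 + 814/(sqrt(4 - 98)) = 35794*(1/6063) + 814/(sqrt(-94)) = 35794/6063 + 814/((I*sqrt(94))) = 35794/6063 + 814*(-I*sqrt(94)/94) = 35794/6063 - 407*I*sqrt(94)/47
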